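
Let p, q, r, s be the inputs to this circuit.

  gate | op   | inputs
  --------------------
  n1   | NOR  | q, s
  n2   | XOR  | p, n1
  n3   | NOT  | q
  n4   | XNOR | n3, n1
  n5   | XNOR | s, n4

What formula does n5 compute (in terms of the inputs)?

n1 = q NOR s
n3 = NOT q
n4 = n3 XNOR n1 = NOT q XNOR (q NOR s)
n5 = s XNOR n4 = s XNOR (NOT q XNOR (q NOR s))

s XNOR (NOT q XNOR (q NOR s))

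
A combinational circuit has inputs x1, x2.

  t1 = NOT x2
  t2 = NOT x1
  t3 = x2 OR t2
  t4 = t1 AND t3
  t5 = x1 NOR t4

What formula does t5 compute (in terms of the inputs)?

x1 NOR (NOT x2 AND (x2 OR NOT x1))

t1 = NOT x2
t2 = NOT x1
t3 = x2 OR t2 = x2 OR NOT x1
t4 = t1 AND t3 = NOT x2 AND (x2 OR NOT x1)
t5 = x1 NOR t4 = x1 NOR (NOT x2 AND (x2 OR NOT x1))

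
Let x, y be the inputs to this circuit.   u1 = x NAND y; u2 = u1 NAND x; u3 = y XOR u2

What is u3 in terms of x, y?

y XOR ((x NAND y) NAND x)

u1 = x NAND y
u2 = u1 NAND x = (x NAND y) NAND x
u3 = y XOR u2 = y XOR ((x NAND y) NAND x)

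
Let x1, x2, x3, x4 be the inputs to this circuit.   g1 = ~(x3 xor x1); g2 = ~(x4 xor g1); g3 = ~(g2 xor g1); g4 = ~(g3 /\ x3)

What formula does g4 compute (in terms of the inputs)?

~((~((~(x4 xor (~(x3 xor x1)))) xor (~(x3 xor x1)))) /\ x3)

g1 = ~(x3 xor x1)
g2 = ~(x4 xor g1) = ~(x4 xor (~(x3 xor x1)))
g3 = ~(g2 xor g1) = ~((~(x4 xor (~(x3 xor x1)))) xor (~(x3 xor x1)))
g4 = ~(g3 /\ x3) = ~((~((~(x4 xor (~(x3 xor x1)))) xor (~(x3 xor x1)))) /\ x3)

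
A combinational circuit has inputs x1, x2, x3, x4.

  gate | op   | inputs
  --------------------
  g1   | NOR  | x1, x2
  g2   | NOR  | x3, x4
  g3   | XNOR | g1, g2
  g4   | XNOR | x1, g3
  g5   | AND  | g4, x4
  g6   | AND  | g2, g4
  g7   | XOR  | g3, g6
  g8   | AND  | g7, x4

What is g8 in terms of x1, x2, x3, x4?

g1 = x1 NOR x2
g2 = x3 NOR x4
g3 = g1 XNOR g2 = (x1 NOR x2) XNOR (x3 NOR x4)
g4 = x1 XNOR g3 = x1 XNOR ((x1 NOR x2) XNOR (x3 NOR x4))
g6 = g2 AND g4 = (x3 NOR x4) AND (x1 XNOR ((x1 NOR x2) XNOR (x3 NOR x4)))
g7 = g3 XOR g6 = ((x1 NOR x2) XNOR (x3 NOR x4)) XOR ((x3 NOR x4) AND (x1 XNOR ((x1 NOR x2) XNOR (x3 NOR x4))))
g8 = g7 AND x4 = (((x1 NOR x2) XNOR (x3 NOR x4)) XOR ((x3 NOR x4) AND (x1 XNOR ((x1 NOR x2) XNOR (x3 NOR x4))))) AND x4

(((x1 NOR x2) XNOR (x3 NOR x4)) XOR ((x3 NOR x4) AND (x1 XNOR ((x1 NOR x2) XNOR (x3 NOR x4))))) AND x4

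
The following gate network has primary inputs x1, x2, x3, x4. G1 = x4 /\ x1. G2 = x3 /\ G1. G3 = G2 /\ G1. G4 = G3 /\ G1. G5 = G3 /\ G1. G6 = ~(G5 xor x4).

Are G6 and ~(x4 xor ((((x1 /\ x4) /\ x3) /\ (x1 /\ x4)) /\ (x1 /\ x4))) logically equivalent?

Yes

G1 = x4 /\ x1
G2 = x3 /\ G1 = x3 /\ (x4 /\ x1)
G3 = G2 /\ G1 = (x3 /\ (x4 /\ x1)) /\ (x4 /\ x1)
G5 = G3 /\ G1 = ((x3 /\ (x4 /\ x1)) /\ (x4 /\ x1)) /\ (x4 /\ x1)
G6 = ~(G5 xor x4) = ~((((x3 /\ (x4 /\ x1)) /\ (x4 /\ x1)) /\ (x4 /\ x1)) xor x4)
At x1=0, x2=0, x3=0, x4=1: circuit gives 0, formula gives 0.
At x1=0, x2=0, x3=0, x4=0: circuit gives 1, formula gives 1.
Agrees on all 16 inputs.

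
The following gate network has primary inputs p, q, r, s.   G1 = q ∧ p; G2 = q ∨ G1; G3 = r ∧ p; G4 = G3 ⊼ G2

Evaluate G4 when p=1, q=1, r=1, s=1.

G1 = 1 ∧ 1 = 1
G2 = 1 ∨ 1 = 1
G3 = 1 ∧ 1 = 1
G4 = 1 ⊼ 1 = 0

0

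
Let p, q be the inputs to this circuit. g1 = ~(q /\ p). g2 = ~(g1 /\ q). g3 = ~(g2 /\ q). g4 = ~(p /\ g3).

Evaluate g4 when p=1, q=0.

0

g1 = ~(0 /\ 1) = 1
g2 = ~(1 /\ 0) = 1
g3 = ~(1 /\ 0) = 1
g4 = ~(1 /\ 1) = 0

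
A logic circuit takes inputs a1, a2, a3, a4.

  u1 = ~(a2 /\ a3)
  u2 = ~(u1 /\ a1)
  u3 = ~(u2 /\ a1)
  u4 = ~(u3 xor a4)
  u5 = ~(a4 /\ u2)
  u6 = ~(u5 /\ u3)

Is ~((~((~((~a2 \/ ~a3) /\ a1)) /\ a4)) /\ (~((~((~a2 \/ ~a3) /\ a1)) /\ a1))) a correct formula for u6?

Yes

u1 = ~(a2 /\ a3)
u2 = ~(u1 /\ a1) = ~((~(a2 /\ a3)) /\ a1)
u3 = ~(u2 /\ a1) = ~((~((~(a2 /\ a3)) /\ a1)) /\ a1)
u5 = ~(a4 /\ u2) = ~(a4 /\ (~((~(a2 /\ a3)) /\ a1)))
u6 = ~(u5 /\ u3) = ~((~(a4 /\ (~((~(a2 /\ a3)) /\ a1)))) /\ (~((~((~(a2 /\ a3)) /\ a1)) /\ a1)))
At a1=0, a2=0, a3=0, a4=0: circuit gives 0, formula gives 0.
At a1=0, a2=0, a3=0, a4=1: circuit gives 1, formula gives 1.
Agrees on all 16 inputs.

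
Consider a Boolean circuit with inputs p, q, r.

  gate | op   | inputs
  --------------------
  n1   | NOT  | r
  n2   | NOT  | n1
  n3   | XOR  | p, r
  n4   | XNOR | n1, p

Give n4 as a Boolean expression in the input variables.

NOT r XNOR p

n1 = NOT r
n4 = n1 XNOR p = NOT r XNOR p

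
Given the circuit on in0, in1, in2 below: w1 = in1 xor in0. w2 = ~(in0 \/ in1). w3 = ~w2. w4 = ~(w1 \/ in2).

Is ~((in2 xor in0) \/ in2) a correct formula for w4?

w1 = in1 xor in0
w4 = ~(w1 \/ in2) = ~((in1 xor in0) \/ in2)
At in0=0, in1=1, in2=0: circuit gives 0, formula gives 1.

No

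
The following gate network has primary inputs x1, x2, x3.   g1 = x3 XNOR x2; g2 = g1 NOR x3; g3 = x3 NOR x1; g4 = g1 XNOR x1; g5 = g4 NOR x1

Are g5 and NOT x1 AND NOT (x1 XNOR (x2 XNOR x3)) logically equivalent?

Yes

g1 = x3 XNOR x2
g4 = g1 XNOR x1 = (x3 XNOR x2) XNOR x1
g5 = g4 NOR x1 = ((x3 XNOR x2) XNOR x1) NOR x1
At x1=0, x2=0, x3=1: circuit gives 0, formula gives 0.
At x1=0, x2=0, x3=0: circuit gives 1, formula gives 1.
Agrees on all 8 inputs.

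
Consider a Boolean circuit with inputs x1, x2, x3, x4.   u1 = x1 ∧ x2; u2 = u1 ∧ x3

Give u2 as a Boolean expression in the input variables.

u1 = x1 ∧ x2
u2 = u1 ∧ x3 = (x1 ∧ x2) ∧ x3

(x1 ∧ x2) ∧ x3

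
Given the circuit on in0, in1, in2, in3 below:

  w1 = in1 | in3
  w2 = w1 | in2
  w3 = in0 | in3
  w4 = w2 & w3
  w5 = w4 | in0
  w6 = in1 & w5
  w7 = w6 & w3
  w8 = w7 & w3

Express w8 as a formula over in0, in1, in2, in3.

w1 = in1 | in3
w2 = w1 | in2 = (in1 | in3) | in2
w3 = in0 | in3
w4 = w2 & w3 = ((in1 | in3) | in2) & (in0 | in3)
w5 = w4 | in0 = (((in1 | in3) | in2) & (in0 | in3)) | in0
w6 = in1 & w5 = in1 & ((((in1 | in3) | in2) & (in0 | in3)) | in0)
w7 = w6 & w3 = (in1 & ((((in1 | in3) | in2) & (in0 | in3)) | in0)) & (in0 | in3)
w8 = w7 & w3 = ((in1 & ((((in1 | in3) | in2) & (in0 | in3)) | in0)) & (in0 | in3)) & (in0 | in3)

((in1 & ((((in1 | in3) | in2) & (in0 | in3)) | in0)) & (in0 | in3)) & (in0 | in3)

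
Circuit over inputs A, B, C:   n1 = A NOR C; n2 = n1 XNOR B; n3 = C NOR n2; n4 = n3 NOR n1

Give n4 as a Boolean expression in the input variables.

(C NOR ((A NOR C) XNOR B)) NOR (A NOR C)

n1 = A NOR C
n2 = n1 XNOR B = (A NOR C) XNOR B
n3 = C NOR n2 = C NOR ((A NOR C) XNOR B)
n4 = n3 NOR n1 = (C NOR ((A NOR C) XNOR B)) NOR (A NOR C)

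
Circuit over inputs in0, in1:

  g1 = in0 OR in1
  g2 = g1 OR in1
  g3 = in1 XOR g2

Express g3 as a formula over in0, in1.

in1 XOR ((in0 OR in1) OR in1)

g1 = in0 OR in1
g2 = g1 OR in1 = (in0 OR in1) OR in1
g3 = in1 XOR g2 = in1 XOR ((in0 OR in1) OR in1)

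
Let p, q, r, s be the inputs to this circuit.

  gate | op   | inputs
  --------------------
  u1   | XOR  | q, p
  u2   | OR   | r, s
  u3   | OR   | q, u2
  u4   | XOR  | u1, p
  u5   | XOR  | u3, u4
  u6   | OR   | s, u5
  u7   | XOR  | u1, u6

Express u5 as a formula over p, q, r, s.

(q OR (r OR s)) XOR ((q XOR p) XOR p)

u1 = q XOR p
u2 = r OR s
u3 = q OR u2 = q OR (r OR s)
u4 = u1 XOR p = (q XOR p) XOR p
u5 = u3 XOR u4 = (q OR (r OR s)) XOR ((q XOR p) XOR p)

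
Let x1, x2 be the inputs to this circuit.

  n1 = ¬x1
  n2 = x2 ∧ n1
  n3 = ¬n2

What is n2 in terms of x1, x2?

x2 ∧ ¬x1

n1 = ¬x1
n2 = x2 ∧ n1 = x2 ∧ ¬x1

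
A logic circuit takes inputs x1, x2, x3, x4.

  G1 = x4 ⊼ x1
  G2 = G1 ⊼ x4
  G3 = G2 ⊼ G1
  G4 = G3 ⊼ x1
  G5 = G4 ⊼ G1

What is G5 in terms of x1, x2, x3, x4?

((((x4 ⊼ x1) ⊼ x4) ⊼ (x4 ⊼ x1)) ⊼ x1) ⊼ (x4 ⊼ x1)

G1 = x4 ⊼ x1
G2 = G1 ⊼ x4 = (x4 ⊼ x1) ⊼ x4
G3 = G2 ⊼ G1 = ((x4 ⊼ x1) ⊼ x4) ⊼ (x4 ⊼ x1)
G4 = G3 ⊼ x1 = (((x4 ⊼ x1) ⊼ x4) ⊼ (x4 ⊼ x1)) ⊼ x1
G5 = G4 ⊼ G1 = ((((x4 ⊼ x1) ⊼ x4) ⊼ (x4 ⊼ x1)) ⊼ x1) ⊼ (x4 ⊼ x1)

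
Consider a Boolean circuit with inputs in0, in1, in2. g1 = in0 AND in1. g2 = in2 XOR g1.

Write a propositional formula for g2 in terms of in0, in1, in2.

in2 XOR (in0 AND in1)

g1 = in0 AND in1
g2 = in2 XOR g1 = in2 XOR (in0 AND in1)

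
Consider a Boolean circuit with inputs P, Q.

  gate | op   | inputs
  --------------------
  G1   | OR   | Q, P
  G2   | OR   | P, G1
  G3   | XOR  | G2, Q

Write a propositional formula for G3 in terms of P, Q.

G1 = Q OR P
G2 = P OR G1 = P OR (Q OR P)
G3 = G2 XOR Q = (P OR (Q OR P)) XOR Q

(P OR (Q OR P)) XOR Q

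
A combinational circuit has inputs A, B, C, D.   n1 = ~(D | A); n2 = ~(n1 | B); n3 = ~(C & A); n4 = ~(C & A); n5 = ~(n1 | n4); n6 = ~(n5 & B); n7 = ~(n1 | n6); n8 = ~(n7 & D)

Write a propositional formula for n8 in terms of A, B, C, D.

~((~((~(D | A)) | (~((~((~(D | A)) | (~(C & A)))) & B)))) & D)

n1 = ~(D | A)
n4 = ~(C & A)
n5 = ~(n1 | n4) = ~((~(D | A)) | (~(C & A)))
n6 = ~(n5 & B) = ~((~((~(D | A)) | (~(C & A)))) & B)
n7 = ~(n1 | n6) = ~((~(D | A)) | (~((~((~(D | A)) | (~(C & A)))) & B)))
n8 = ~(n7 & D) = ~((~((~(D | A)) | (~((~((~(D | A)) | (~(C & A)))) & B)))) & D)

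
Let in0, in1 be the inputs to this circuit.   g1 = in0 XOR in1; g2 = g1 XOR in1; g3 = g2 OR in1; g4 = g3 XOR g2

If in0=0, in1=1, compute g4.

g1 = 0 XOR 1 = 1
g2 = 1 XOR 1 = 0
g3 = 0 OR 1 = 1
g4 = 1 XOR 0 = 1

1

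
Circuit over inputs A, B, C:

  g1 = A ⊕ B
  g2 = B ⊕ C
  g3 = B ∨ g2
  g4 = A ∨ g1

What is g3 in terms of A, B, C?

g2 = B ⊕ C
g3 = B ∨ g2 = B ∨ (B ⊕ C)

B ∨ (B ⊕ C)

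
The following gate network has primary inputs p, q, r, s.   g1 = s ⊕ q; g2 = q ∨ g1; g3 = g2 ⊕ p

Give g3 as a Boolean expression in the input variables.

g1 = s ⊕ q
g2 = q ∨ g1 = q ∨ (s ⊕ q)
g3 = g2 ⊕ p = (q ∨ (s ⊕ q)) ⊕ p

(q ∨ (s ⊕ q)) ⊕ p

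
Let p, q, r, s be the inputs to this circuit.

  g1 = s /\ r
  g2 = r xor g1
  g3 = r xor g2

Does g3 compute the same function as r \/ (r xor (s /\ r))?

No

g1 = s /\ r
g2 = r xor g1 = r xor (s /\ r)
g3 = r xor g2 = r xor (r xor (s /\ r))
At p=0, q=0, r=1, s=0: circuit gives 0, formula gives 1.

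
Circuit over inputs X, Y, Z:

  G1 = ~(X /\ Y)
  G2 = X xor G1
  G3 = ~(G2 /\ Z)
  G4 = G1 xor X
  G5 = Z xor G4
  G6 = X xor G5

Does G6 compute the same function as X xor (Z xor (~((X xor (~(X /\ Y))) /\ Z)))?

No

G1 = ~(X /\ Y)
G4 = G1 xor X = (~(X /\ Y)) xor X
G5 = Z xor G4 = Z xor ((~(X /\ Y)) xor X)
G6 = X xor G5 = X xor (Z xor ((~(X /\ Y)) xor X))
At X=0, Y=0, Z=1: circuit gives 0, formula gives 1.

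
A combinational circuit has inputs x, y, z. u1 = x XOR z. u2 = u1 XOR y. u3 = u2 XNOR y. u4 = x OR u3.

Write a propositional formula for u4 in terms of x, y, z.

x OR (((x XOR z) XOR y) XNOR y)

u1 = x XOR z
u2 = u1 XOR y = (x XOR z) XOR y
u3 = u2 XNOR y = ((x XOR z) XOR y) XNOR y
u4 = x OR u3 = x OR (((x XOR z) XOR y) XNOR y)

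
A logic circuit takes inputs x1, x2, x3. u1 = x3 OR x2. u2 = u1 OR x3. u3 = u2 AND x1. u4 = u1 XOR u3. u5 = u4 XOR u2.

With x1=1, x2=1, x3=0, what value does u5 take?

u1 = 0 OR 1 = 1
u2 = 1 OR 0 = 1
u3 = 1 AND 1 = 1
u4 = 1 XOR 1 = 0
u5 = 0 XOR 1 = 1

1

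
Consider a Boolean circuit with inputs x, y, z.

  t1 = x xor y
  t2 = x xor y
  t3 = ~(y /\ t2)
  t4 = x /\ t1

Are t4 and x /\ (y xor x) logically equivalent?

Yes

t1 = x xor y
t4 = x /\ t1 = x /\ (x xor y)
At x=0, y=0, z=0: circuit gives 0, formula gives 0.
At x=1, y=0, z=0: circuit gives 1, formula gives 1.
Agrees on all 8 inputs.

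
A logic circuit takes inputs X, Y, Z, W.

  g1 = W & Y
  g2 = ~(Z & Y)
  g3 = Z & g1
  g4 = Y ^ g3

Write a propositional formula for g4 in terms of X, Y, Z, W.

g1 = W & Y
g3 = Z & g1 = Z & (W & Y)
g4 = Y ^ g3 = Y ^ (Z & (W & Y))

Y ^ (Z & (W & Y))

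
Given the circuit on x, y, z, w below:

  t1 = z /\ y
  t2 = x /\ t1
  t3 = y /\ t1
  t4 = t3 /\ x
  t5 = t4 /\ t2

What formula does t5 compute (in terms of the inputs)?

t1 = z /\ y
t2 = x /\ t1 = x /\ (z /\ y)
t3 = y /\ t1 = y /\ (z /\ y)
t4 = t3 /\ x = (y /\ (z /\ y)) /\ x
t5 = t4 /\ t2 = ((y /\ (z /\ y)) /\ x) /\ (x /\ (z /\ y))

((y /\ (z /\ y)) /\ x) /\ (x /\ (z /\ y))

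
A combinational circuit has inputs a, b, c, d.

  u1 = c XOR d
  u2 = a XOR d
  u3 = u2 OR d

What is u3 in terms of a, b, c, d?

u2 = a XOR d
u3 = u2 OR d = (a XOR d) OR d

(a XOR d) OR d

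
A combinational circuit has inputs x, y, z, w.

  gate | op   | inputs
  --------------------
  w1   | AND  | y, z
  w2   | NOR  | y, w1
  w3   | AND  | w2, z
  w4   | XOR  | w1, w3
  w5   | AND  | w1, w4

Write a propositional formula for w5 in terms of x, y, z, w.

(y AND z) AND ((y AND z) XOR ((y NOR (y AND z)) AND z))

w1 = y AND z
w2 = y NOR w1 = y NOR (y AND z)
w3 = w2 AND z = (y NOR (y AND z)) AND z
w4 = w1 XOR w3 = (y AND z) XOR ((y NOR (y AND z)) AND z)
w5 = w1 AND w4 = (y AND z) AND ((y AND z) XOR ((y NOR (y AND z)) AND z))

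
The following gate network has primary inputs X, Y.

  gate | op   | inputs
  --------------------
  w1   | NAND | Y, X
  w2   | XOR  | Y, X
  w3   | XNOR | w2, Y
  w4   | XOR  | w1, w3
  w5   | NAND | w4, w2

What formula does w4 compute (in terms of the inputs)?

(Y NAND X) XOR ((Y XOR X) XNOR Y)

w1 = Y NAND X
w2 = Y XOR X
w3 = w2 XNOR Y = (Y XOR X) XNOR Y
w4 = w1 XOR w3 = (Y NAND X) XOR ((Y XOR X) XNOR Y)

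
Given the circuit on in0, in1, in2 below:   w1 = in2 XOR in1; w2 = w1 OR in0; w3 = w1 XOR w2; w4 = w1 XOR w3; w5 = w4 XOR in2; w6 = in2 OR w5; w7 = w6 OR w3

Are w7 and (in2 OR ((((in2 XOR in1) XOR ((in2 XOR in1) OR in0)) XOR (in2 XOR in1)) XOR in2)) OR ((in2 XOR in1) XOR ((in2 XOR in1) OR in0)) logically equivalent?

Yes

w1 = in2 XOR in1
w2 = w1 OR in0 = (in2 XOR in1) OR in0
w3 = w1 XOR w2 = (in2 XOR in1) XOR ((in2 XOR in1) OR in0)
w4 = w1 XOR w3 = (in2 XOR in1) XOR ((in2 XOR in1) XOR ((in2 XOR in1) OR in0))
w5 = w4 XOR in2 = ((in2 XOR in1) XOR ((in2 XOR in1) XOR ((in2 XOR in1) OR in0))) XOR in2
w6 = in2 OR w5 = in2 OR (((in2 XOR in1) XOR ((in2 XOR in1) XOR ((in2 XOR in1) OR in0))) XOR in2)
w7 = w6 OR w3 = (in2 OR (((in2 XOR in1) XOR ((in2 XOR in1) XOR ((in2 XOR in1) OR in0))) XOR in2)) OR ((in2 XOR in1) XOR ((in2 XOR in1) OR in0))
At in0=0, in1=0, in2=0: circuit gives 0, formula gives 0.
At in0=0, in1=0, in2=1: circuit gives 1, formula gives 1.
Agrees on all 8 inputs.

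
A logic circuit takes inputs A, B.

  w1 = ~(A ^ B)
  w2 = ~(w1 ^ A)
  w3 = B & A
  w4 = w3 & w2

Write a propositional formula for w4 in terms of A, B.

(B & A) & (~((~(A ^ B)) ^ A))

w1 = ~(A ^ B)
w2 = ~(w1 ^ A) = ~((~(A ^ B)) ^ A)
w3 = B & A
w4 = w3 & w2 = (B & A) & (~((~(A ^ B)) ^ A))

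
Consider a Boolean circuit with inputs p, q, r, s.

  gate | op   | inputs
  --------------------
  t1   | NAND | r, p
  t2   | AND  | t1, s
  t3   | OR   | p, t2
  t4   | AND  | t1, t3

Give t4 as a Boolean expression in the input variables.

(r NAND p) AND (p OR ((r NAND p) AND s))

t1 = r NAND p
t2 = t1 AND s = (r NAND p) AND s
t3 = p OR t2 = p OR ((r NAND p) AND s)
t4 = t1 AND t3 = (r NAND p) AND (p OR ((r NAND p) AND s))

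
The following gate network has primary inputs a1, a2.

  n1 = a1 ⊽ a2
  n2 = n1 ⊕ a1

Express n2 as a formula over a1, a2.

n1 = a1 ⊽ a2
n2 = n1 ⊕ a1 = (a1 ⊽ a2) ⊕ a1

(a1 ⊽ a2) ⊕ a1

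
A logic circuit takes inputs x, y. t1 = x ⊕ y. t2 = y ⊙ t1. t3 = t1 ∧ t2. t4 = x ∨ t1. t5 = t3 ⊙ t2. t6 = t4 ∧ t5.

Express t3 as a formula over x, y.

(x ⊕ y) ∧ (y ⊙ (x ⊕ y))

t1 = x ⊕ y
t2 = y ⊙ t1 = y ⊙ (x ⊕ y)
t3 = t1 ∧ t2 = (x ⊕ y) ∧ (y ⊙ (x ⊕ y))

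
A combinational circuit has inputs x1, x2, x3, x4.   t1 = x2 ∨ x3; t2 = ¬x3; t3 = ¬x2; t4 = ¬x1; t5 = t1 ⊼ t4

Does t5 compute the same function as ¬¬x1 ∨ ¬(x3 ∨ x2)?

t1 = x2 ∨ x3
t4 = ¬x1
t5 = t1 ⊼ t4 = (x2 ∨ x3) ⊼ ¬x1
At x1=0, x2=0, x3=1, x4=0: circuit gives 0, formula gives 0.
At x1=0, x2=0, x3=0, x4=0: circuit gives 1, formula gives 1.
Agrees on all 16 inputs.

Yes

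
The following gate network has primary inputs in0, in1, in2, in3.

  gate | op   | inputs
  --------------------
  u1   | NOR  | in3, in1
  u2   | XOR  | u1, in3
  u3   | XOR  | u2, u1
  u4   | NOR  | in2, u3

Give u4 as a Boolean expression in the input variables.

in2 NOR (((in3 NOR in1) XOR in3) XOR (in3 NOR in1))

u1 = in3 NOR in1
u2 = u1 XOR in3 = (in3 NOR in1) XOR in3
u3 = u2 XOR u1 = ((in3 NOR in1) XOR in3) XOR (in3 NOR in1)
u4 = in2 NOR u3 = in2 NOR (((in3 NOR in1) XOR in3) XOR (in3 NOR in1))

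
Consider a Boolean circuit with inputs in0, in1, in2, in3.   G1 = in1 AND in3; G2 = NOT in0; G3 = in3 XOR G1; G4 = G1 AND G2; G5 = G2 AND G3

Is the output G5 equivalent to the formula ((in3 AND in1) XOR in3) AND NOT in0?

Yes

G1 = in1 AND in3
G2 = NOT in0
G3 = in3 XOR G1 = in3 XOR (in1 AND in3)
G5 = G2 AND G3 = NOT in0 AND (in3 XOR (in1 AND in3))
At in0=0, in1=0, in2=0, in3=0: circuit gives 0, formula gives 0.
At in0=0, in1=0, in2=0, in3=1: circuit gives 1, formula gives 1.
Agrees on all 16 inputs.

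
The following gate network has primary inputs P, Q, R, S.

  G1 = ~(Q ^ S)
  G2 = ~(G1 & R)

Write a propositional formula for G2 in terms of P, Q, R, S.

~((~(Q ^ S)) & R)

G1 = ~(Q ^ S)
G2 = ~(G1 & R) = ~((~(Q ^ S)) & R)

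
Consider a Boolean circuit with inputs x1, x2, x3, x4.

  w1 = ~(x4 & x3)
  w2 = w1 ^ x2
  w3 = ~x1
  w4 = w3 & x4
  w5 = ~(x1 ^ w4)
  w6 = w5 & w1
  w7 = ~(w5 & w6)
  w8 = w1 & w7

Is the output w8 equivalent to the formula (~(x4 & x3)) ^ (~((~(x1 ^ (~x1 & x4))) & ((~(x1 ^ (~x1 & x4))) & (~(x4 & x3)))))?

No

w1 = ~(x4 & x3)
w3 = ~x1
w4 = w3 & x4 = ~x1 & x4
w5 = ~(x1 ^ w4) = ~(x1 ^ (~x1 & x4))
w6 = w5 & w1 = (~(x1 ^ (~x1 & x4))) & (~(x4 & x3))
w7 = ~(w5 & w6) = ~((~(x1 ^ (~x1 & x4))) & ((~(x1 ^ (~x1 & x4))) & (~(x4 & x3))))
w8 = w1 & w7 = (~(x4 & x3)) & (~((~(x1 ^ (~x1 & x4))) & ((~(x1 ^ (~x1 & x4))) & (~(x4 & x3)))))
At x1=0, x2=0, x3=0, x4=0: circuit gives 0, formula gives 1.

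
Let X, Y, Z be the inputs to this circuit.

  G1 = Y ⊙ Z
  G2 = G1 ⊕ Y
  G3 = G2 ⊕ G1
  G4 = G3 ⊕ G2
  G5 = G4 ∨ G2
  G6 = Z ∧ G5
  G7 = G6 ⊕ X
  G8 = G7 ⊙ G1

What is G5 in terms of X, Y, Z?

G1 = Y ⊙ Z
G2 = G1 ⊕ Y = (Y ⊙ Z) ⊕ Y
G3 = G2 ⊕ G1 = ((Y ⊙ Z) ⊕ Y) ⊕ (Y ⊙ Z)
G4 = G3 ⊕ G2 = (((Y ⊙ Z) ⊕ Y) ⊕ (Y ⊙ Z)) ⊕ ((Y ⊙ Z) ⊕ Y)
G5 = G4 ∨ G2 = ((((Y ⊙ Z) ⊕ Y) ⊕ (Y ⊙ Z)) ⊕ ((Y ⊙ Z) ⊕ Y)) ∨ ((Y ⊙ Z) ⊕ Y)

((((Y ⊙ Z) ⊕ Y) ⊕ (Y ⊙ Z)) ⊕ ((Y ⊙ Z) ⊕ Y)) ∨ ((Y ⊙ Z) ⊕ Y)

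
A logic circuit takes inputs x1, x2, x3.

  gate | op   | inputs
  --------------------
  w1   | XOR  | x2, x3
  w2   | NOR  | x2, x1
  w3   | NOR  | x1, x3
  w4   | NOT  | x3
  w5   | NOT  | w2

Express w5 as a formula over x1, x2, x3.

NOT (x2 NOR x1)

w2 = x2 NOR x1
w5 = NOT w2 = NOT (x2 NOR x1)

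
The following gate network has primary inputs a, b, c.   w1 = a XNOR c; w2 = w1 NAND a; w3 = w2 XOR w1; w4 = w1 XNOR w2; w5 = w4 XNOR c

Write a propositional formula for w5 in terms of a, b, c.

((a XNOR c) XNOR ((a XNOR c) NAND a)) XNOR c

w1 = a XNOR c
w2 = w1 NAND a = (a XNOR c) NAND a
w4 = w1 XNOR w2 = (a XNOR c) XNOR ((a XNOR c) NAND a)
w5 = w4 XNOR c = ((a XNOR c) XNOR ((a XNOR c) NAND a)) XNOR c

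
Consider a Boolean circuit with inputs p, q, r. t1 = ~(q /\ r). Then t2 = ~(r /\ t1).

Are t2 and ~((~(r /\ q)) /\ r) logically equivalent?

t1 = ~(q /\ r)
t2 = ~(r /\ t1) = ~(r /\ (~(q /\ r)))
At p=0, q=0, r=1: circuit gives 0, formula gives 0.
At p=0, q=0, r=0: circuit gives 1, formula gives 1.
Agrees on all 8 inputs.

Yes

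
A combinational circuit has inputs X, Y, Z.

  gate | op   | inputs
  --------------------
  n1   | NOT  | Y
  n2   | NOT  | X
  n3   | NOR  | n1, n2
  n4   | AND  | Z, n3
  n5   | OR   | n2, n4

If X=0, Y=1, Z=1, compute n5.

1

n1 = NOT 1 = 0
n2 = NOT 0 = 1
n3 = 0 NOR 1 = 0
n4 = 1 AND 0 = 0
n5 = 1 OR 0 = 1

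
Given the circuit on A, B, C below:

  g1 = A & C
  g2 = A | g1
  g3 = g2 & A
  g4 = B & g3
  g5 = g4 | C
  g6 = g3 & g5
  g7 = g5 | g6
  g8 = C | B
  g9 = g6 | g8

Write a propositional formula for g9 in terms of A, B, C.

g1 = A & C
g2 = A | g1 = A | (A & C)
g3 = g2 & A = (A | (A & C)) & A
g4 = B & g3 = B & ((A | (A & C)) & A)
g5 = g4 | C = (B & ((A | (A & C)) & A)) | C
g6 = g3 & g5 = ((A | (A & C)) & A) & ((B & ((A | (A & C)) & A)) | C)
g8 = C | B
g9 = g6 | g8 = (((A | (A & C)) & A) & ((B & ((A | (A & C)) & A)) | C)) | (C | B)

(((A | (A & C)) & A) & ((B & ((A | (A & C)) & A)) | C)) | (C | B)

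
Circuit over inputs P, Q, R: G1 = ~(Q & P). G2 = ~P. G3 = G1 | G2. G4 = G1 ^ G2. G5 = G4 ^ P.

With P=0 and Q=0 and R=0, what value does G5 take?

0

G1 = ~(0 & 0) = 1
G2 = ~0 = 1
G4 = 1 ^ 1 = 0
G5 = 0 ^ 0 = 0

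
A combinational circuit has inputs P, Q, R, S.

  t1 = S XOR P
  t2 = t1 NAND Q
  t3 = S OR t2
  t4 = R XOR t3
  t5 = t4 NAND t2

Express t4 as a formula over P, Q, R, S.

R XOR (S OR ((S XOR P) NAND Q))

t1 = S XOR P
t2 = t1 NAND Q = (S XOR P) NAND Q
t3 = S OR t2 = S OR ((S XOR P) NAND Q)
t4 = R XOR t3 = R XOR (S OR ((S XOR P) NAND Q))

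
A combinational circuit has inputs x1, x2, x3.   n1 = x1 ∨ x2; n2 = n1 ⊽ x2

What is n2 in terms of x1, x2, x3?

(x1 ∨ x2) ⊽ x2

n1 = x1 ∨ x2
n2 = n1 ⊽ x2 = (x1 ∨ x2) ⊽ x2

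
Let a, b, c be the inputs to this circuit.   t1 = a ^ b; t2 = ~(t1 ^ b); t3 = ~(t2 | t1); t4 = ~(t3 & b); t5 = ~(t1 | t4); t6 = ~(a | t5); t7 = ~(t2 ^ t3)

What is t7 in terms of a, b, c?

~((~((a ^ b) ^ b)) ^ (~((~((a ^ b) ^ b)) | (a ^ b))))

t1 = a ^ b
t2 = ~(t1 ^ b) = ~((a ^ b) ^ b)
t3 = ~(t2 | t1) = ~((~((a ^ b) ^ b)) | (a ^ b))
t7 = ~(t2 ^ t3) = ~((~((a ^ b) ^ b)) ^ (~((~((a ^ b) ^ b)) | (a ^ b))))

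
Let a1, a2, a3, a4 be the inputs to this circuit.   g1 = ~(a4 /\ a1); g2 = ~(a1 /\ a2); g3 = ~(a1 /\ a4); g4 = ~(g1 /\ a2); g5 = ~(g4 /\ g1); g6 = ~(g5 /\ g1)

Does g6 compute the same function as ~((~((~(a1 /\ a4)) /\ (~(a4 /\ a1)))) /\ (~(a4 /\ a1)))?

g1 = ~(a4 /\ a1)
g4 = ~(g1 /\ a2) = ~((~(a4 /\ a1)) /\ a2)
g5 = ~(g4 /\ g1) = ~((~((~(a4 /\ a1)) /\ a2)) /\ (~(a4 /\ a1)))
g6 = ~(g5 /\ g1) = ~((~((~((~(a4 /\ a1)) /\ a2)) /\ (~(a4 /\ a1)))) /\ (~(a4 /\ a1)))
At a1=0, a2=1, a3=0, a4=0: circuit gives 0, formula gives 1.

No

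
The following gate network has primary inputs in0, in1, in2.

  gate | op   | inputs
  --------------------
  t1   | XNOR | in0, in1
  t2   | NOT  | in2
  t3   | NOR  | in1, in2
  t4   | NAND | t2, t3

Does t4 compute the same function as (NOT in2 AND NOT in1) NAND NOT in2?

t2 = NOT in2
t3 = in1 NOR in2
t4 = t2 NAND t3 = NOT in2 NAND (in1 NOR in2)
At in0=0, in1=0, in2=0: circuit gives 0, formula gives 0.
At in0=0, in1=0, in2=1: circuit gives 1, formula gives 1.
Agrees on all 8 inputs.

Yes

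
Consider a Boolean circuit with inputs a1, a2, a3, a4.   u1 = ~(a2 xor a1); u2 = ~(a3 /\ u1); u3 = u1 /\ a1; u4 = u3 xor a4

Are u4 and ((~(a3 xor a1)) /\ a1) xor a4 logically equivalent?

u1 = ~(a2 xor a1)
u3 = u1 /\ a1 = (~(a2 xor a1)) /\ a1
u4 = u3 xor a4 = ((~(a2 xor a1)) /\ a1) xor a4
At a1=1, a2=0, a3=1, a4=0: circuit gives 0, formula gives 1.

No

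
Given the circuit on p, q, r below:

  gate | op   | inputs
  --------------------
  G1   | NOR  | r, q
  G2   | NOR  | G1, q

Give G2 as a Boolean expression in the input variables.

G1 = r NOR q
G2 = G1 NOR q = (r NOR q) NOR q

(r NOR q) NOR q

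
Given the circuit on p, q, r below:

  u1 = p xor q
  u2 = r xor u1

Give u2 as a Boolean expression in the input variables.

r xor (p xor q)

u1 = p xor q
u2 = r xor u1 = r xor (p xor q)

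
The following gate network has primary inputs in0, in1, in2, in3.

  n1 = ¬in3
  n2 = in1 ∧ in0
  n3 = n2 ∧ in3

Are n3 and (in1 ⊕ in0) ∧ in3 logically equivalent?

n2 = in1 ∧ in0
n3 = n2 ∧ in3 = (in1 ∧ in0) ∧ in3
At in0=0, in1=1, in2=0, in3=1: circuit gives 0, formula gives 1.

No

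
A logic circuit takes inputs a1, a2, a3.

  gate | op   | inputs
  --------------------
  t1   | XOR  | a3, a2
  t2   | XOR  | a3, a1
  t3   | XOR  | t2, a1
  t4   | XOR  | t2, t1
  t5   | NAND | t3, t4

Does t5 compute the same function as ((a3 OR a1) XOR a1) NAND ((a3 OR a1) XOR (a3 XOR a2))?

t1 = a3 XOR a2
t2 = a3 XOR a1
t3 = t2 XOR a1 = (a3 XOR a1) XOR a1
t4 = t2 XOR t1 = (a3 XOR a1) XOR (a3 XOR a2)
t5 = t3 NAND t4 = ((a3 XOR a1) XOR a1) NAND ((a3 XOR a1) XOR (a3 XOR a2))
At a1=1, a2=0, a3=1: circuit gives 0, formula gives 1.

No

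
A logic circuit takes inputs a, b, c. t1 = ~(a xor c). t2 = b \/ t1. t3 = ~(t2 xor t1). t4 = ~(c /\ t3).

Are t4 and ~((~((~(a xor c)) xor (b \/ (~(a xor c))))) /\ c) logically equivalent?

t1 = ~(a xor c)
t2 = b \/ t1 = b \/ (~(a xor c))
t3 = ~(t2 xor t1) = ~((b \/ (~(a xor c))) xor (~(a xor c)))
t4 = ~(c /\ t3) = ~(c /\ (~((b \/ (~(a xor c))) xor (~(a xor c)))))
At a=0, b=0, c=1: circuit gives 0, formula gives 0.
At a=0, b=0, c=0: circuit gives 1, formula gives 1.
Agrees on all 8 inputs.

Yes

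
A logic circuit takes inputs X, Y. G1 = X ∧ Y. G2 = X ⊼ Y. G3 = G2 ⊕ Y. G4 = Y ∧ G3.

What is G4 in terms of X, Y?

G2 = X ⊼ Y
G3 = G2 ⊕ Y = (X ⊼ Y) ⊕ Y
G4 = Y ∧ G3 = Y ∧ ((X ⊼ Y) ⊕ Y)

Y ∧ ((X ⊼ Y) ⊕ Y)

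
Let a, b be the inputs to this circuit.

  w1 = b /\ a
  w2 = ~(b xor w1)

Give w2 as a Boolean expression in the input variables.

~(b xor (b /\ a))

w1 = b /\ a
w2 = ~(b xor w1) = ~(b xor (b /\ a))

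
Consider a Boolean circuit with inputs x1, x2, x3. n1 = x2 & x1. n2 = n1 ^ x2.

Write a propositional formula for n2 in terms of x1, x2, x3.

n1 = x2 & x1
n2 = n1 ^ x2 = (x2 & x1) ^ x2

(x2 & x1) ^ x2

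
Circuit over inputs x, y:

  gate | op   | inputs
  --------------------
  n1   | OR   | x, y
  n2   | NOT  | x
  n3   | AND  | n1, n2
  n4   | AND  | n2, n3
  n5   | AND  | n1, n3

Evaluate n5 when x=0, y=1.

1

n1 = 0 OR 1 = 1
n2 = NOT 0 = 1
n3 = 1 AND 1 = 1
n5 = 1 AND 1 = 1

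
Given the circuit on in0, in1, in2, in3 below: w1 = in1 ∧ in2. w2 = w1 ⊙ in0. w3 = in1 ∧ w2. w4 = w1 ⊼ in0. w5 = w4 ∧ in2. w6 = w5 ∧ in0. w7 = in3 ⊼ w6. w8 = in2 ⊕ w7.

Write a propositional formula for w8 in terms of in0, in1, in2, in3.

w1 = in1 ∧ in2
w4 = w1 ⊼ in0 = (in1 ∧ in2) ⊼ in0
w5 = w4 ∧ in2 = ((in1 ∧ in2) ⊼ in0) ∧ in2
w6 = w5 ∧ in0 = (((in1 ∧ in2) ⊼ in0) ∧ in2) ∧ in0
w7 = in3 ⊼ w6 = in3 ⊼ ((((in1 ∧ in2) ⊼ in0) ∧ in2) ∧ in0)
w8 = in2 ⊕ w7 = in2 ⊕ (in3 ⊼ ((((in1 ∧ in2) ⊼ in0) ∧ in2) ∧ in0))

in2 ⊕ (in3 ⊼ ((((in1 ∧ in2) ⊼ in0) ∧ in2) ∧ in0))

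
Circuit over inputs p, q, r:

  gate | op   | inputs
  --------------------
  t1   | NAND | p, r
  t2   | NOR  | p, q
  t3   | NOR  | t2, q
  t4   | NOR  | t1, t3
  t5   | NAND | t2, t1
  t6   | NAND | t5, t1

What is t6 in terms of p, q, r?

((p NOR q) NAND (p NAND r)) NAND (p NAND r)

t1 = p NAND r
t2 = p NOR q
t5 = t2 NAND t1 = (p NOR q) NAND (p NAND r)
t6 = t5 NAND t1 = ((p NOR q) NAND (p NAND r)) NAND (p NAND r)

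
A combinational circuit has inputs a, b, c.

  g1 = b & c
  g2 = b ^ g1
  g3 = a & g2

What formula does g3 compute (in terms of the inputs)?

g1 = b & c
g2 = b ^ g1 = b ^ (b & c)
g3 = a & g2 = a & (b ^ (b & c))

a & (b ^ (b & c))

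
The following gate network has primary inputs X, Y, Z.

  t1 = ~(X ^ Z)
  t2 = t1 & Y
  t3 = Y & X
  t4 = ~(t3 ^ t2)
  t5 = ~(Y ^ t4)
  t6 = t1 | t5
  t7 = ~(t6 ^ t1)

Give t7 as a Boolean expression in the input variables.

~(((~(X ^ Z)) | (~(Y ^ (~((Y & X) ^ ((~(X ^ Z)) & Y)))))) ^ (~(X ^ Z)))

t1 = ~(X ^ Z)
t2 = t1 & Y = (~(X ^ Z)) & Y
t3 = Y & X
t4 = ~(t3 ^ t2) = ~((Y & X) ^ ((~(X ^ Z)) & Y))
t5 = ~(Y ^ t4) = ~(Y ^ (~((Y & X) ^ ((~(X ^ Z)) & Y))))
t6 = t1 | t5 = (~(X ^ Z)) | (~(Y ^ (~((Y & X) ^ ((~(X ^ Z)) & Y)))))
t7 = ~(t6 ^ t1) = ~(((~(X ^ Z)) | (~(Y ^ (~((Y & X) ^ ((~(X ^ Z)) & Y)))))) ^ (~(X ^ Z)))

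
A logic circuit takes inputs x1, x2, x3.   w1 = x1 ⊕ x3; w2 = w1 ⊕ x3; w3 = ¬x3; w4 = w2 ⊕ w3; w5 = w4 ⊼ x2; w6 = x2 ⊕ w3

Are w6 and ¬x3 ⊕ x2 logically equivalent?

Yes

w3 = ¬x3
w6 = x2 ⊕ w3 = x2 ⊕ ¬x3
At x1=0, x2=0, x3=1: circuit gives 0, formula gives 0.
At x1=0, x2=0, x3=0: circuit gives 1, formula gives 1.
Agrees on all 8 inputs.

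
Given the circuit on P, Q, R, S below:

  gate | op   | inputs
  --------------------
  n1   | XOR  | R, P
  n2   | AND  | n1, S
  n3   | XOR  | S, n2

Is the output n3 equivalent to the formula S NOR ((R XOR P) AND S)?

No

n1 = R XOR P
n2 = n1 AND S = (R XOR P) AND S
n3 = S XOR n2 = S XOR ((R XOR P) AND S)
At P=0, Q=0, R=0, S=0: circuit gives 0, formula gives 1.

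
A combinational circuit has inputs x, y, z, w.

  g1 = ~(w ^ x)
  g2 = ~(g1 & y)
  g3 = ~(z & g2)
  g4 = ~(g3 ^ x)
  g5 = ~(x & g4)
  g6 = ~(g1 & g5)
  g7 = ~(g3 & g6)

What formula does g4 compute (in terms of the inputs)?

~((~(z & (~((~(w ^ x)) & y)))) ^ x)

g1 = ~(w ^ x)
g2 = ~(g1 & y) = ~((~(w ^ x)) & y)
g3 = ~(z & g2) = ~(z & (~((~(w ^ x)) & y)))
g4 = ~(g3 ^ x) = ~((~(z & (~((~(w ^ x)) & y)))) ^ x)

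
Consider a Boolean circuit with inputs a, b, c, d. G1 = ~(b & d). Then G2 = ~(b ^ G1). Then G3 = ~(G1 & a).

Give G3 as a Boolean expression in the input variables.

G1 = ~(b & d)
G3 = ~(G1 & a) = ~((~(b & d)) & a)

~((~(b & d)) & a)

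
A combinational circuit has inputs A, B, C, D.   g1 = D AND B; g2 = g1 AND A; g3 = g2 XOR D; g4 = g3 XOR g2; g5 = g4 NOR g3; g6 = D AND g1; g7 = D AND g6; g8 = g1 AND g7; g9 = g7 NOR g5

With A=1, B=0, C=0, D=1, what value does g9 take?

1

g1 = 1 AND 0 = 0
g2 = 0 AND 1 = 0
g3 = 0 XOR 1 = 1
g4 = 1 XOR 0 = 1
g5 = 1 NOR 1 = 0
g6 = 1 AND 0 = 0
g7 = 1 AND 0 = 0
g9 = 0 NOR 0 = 1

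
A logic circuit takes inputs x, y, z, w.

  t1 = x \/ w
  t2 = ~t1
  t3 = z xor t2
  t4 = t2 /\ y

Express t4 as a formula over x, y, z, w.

~(x \/ w) /\ y

t1 = x \/ w
t2 = ~t1 = ~(x \/ w)
t4 = t2 /\ y = ~(x \/ w) /\ y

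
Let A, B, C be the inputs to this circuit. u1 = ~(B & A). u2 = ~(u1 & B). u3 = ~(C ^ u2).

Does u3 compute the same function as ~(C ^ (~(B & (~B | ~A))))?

Yes

u1 = ~(B & A)
u2 = ~(u1 & B) = ~((~(B & A)) & B)
u3 = ~(C ^ u2) = ~(C ^ (~((~(B & A)) & B)))
At A=0, B=0, C=0: circuit gives 0, formula gives 0.
At A=0, B=0, C=1: circuit gives 1, formula gives 1.
Agrees on all 8 inputs.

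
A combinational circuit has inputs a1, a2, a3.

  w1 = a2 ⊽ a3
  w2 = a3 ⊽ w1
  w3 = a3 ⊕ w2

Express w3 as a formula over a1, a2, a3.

w1 = a2 ⊽ a3
w2 = a3 ⊽ w1 = a3 ⊽ (a2 ⊽ a3)
w3 = a3 ⊕ w2 = a3 ⊕ (a3 ⊽ (a2 ⊽ a3))

a3 ⊕ (a3 ⊽ (a2 ⊽ a3))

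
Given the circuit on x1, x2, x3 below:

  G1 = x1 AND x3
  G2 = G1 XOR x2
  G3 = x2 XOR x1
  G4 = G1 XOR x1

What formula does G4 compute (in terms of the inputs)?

G1 = x1 AND x3
G4 = G1 XOR x1 = (x1 AND x3) XOR x1

(x1 AND x3) XOR x1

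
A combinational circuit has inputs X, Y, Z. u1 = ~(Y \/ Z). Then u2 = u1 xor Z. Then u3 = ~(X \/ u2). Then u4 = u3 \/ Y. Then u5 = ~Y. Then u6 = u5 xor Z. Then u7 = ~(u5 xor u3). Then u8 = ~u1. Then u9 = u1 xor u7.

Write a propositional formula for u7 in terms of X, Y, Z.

~(~Y xor (~(X \/ ((~(Y \/ Z)) xor Z))))

u1 = ~(Y \/ Z)
u2 = u1 xor Z = (~(Y \/ Z)) xor Z
u3 = ~(X \/ u2) = ~(X \/ ((~(Y \/ Z)) xor Z))
u5 = ~Y
u7 = ~(u5 xor u3) = ~(~Y xor (~(X \/ ((~(Y \/ Z)) xor Z))))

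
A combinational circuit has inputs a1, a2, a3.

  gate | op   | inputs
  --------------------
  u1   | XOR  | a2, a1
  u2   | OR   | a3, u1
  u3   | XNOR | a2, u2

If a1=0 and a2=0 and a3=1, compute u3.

u1 = 0 XOR 0 = 0
u2 = 1 OR 0 = 1
u3 = 0 XNOR 1 = 0

0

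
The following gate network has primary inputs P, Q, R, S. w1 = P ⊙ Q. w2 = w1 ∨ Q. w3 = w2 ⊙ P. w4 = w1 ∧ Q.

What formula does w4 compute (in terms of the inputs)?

w1 = P ⊙ Q
w4 = w1 ∧ Q = (P ⊙ Q) ∧ Q

(P ⊙ Q) ∧ Q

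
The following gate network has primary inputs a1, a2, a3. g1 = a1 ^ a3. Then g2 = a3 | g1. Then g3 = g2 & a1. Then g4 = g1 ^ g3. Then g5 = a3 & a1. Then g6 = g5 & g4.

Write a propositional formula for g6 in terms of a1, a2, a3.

g1 = a1 ^ a3
g2 = a3 | g1 = a3 | (a1 ^ a3)
g3 = g2 & a1 = (a3 | (a1 ^ a3)) & a1
g4 = g1 ^ g3 = (a1 ^ a3) ^ ((a3 | (a1 ^ a3)) & a1)
g5 = a3 & a1
g6 = g5 & g4 = (a3 & a1) & ((a1 ^ a3) ^ ((a3 | (a1 ^ a3)) & a1))

(a3 & a1) & ((a1 ^ a3) ^ ((a3 | (a1 ^ a3)) & a1))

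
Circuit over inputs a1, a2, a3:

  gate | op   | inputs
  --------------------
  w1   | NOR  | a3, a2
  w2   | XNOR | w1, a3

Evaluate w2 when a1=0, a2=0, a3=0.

w1 = 0 NOR 0 = 1
w2 = 1 XNOR 0 = 0

0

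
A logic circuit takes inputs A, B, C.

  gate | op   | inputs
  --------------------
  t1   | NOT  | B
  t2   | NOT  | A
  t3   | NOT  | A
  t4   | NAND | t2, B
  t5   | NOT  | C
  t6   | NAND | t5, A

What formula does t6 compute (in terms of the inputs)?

t5 = NOT C
t6 = t5 NAND A = NOT C NAND A

NOT C NAND A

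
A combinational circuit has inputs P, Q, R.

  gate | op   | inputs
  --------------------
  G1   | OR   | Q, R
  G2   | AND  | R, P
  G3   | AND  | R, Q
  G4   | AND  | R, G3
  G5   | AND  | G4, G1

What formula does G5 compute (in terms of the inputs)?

(R AND (R AND Q)) AND (Q OR R)

G1 = Q OR R
G3 = R AND Q
G4 = R AND G3 = R AND (R AND Q)
G5 = G4 AND G1 = (R AND (R AND Q)) AND (Q OR R)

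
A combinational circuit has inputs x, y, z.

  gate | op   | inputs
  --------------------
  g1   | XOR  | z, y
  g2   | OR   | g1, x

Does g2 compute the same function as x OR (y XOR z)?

Yes

g1 = z XOR y
g2 = g1 OR x = (z XOR y) OR x
At x=0, y=0, z=0: circuit gives 0, formula gives 0.
At x=0, y=0, z=1: circuit gives 1, formula gives 1.
Agrees on all 8 inputs.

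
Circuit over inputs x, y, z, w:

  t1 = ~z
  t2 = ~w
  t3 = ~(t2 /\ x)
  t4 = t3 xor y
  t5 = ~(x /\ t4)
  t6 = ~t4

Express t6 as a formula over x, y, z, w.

~((~(~w /\ x)) xor y)

t2 = ~w
t3 = ~(t2 /\ x) = ~(~w /\ x)
t4 = t3 xor y = (~(~w /\ x)) xor y
t6 = ~t4 = ~((~(~w /\ x)) xor y)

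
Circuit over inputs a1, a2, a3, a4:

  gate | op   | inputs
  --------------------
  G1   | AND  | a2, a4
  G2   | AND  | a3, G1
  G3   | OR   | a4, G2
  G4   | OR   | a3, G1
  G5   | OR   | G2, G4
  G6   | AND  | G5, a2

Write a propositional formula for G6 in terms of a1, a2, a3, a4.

G1 = a2 AND a4
G2 = a3 AND G1 = a3 AND (a2 AND a4)
G4 = a3 OR G1 = a3 OR (a2 AND a4)
G5 = G2 OR G4 = (a3 AND (a2 AND a4)) OR (a3 OR (a2 AND a4))
G6 = G5 AND a2 = ((a3 AND (a2 AND a4)) OR (a3 OR (a2 AND a4))) AND a2

((a3 AND (a2 AND a4)) OR (a3 OR (a2 AND a4))) AND a2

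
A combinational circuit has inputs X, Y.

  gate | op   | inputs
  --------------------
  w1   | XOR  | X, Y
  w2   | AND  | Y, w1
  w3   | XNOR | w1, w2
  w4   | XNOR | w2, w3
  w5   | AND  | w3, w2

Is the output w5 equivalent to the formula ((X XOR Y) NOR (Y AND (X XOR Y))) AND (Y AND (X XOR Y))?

No

w1 = X XOR Y
w2 = Y AND w1 = Y AND (X XOR Y)
w3 = w1 XNOR w2 = (X XOR Y) XNOR (Y AND (X XOR Y))
w5 = w3 AND w2 = ((X XOR Y) XNOR (Y AND (X XOR Y))) AND (Y AND (X XOR Y))
At X=0, Y=1: circuit gives 1, formula gives 0.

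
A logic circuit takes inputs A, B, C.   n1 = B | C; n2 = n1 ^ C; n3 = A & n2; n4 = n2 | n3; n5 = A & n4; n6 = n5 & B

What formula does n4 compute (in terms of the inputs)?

n1 = B | C
n2 = n1 ^ C = (B | C) ^ C
n3 = A & n2 = A & ((B | C) ^ C)
n4 = n2 | n3 = ((B | C) ^ C) | (A & ((B | C) ^ C))

((B | C) ^ C) | (A & ((B | C) ^ C))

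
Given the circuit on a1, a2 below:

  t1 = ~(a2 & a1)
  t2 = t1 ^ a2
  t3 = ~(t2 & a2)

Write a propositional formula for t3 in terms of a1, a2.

~(((~(a2 & a1)) ^ a2) & a2)

t1 = ~(a2 & a1)
t2 = t1 ^ a2 = (~(a2 & a1)) ^ a2
t3 = ~(t2 & a2) = ~(((~(a2 & a1)) ^ a2) & a2)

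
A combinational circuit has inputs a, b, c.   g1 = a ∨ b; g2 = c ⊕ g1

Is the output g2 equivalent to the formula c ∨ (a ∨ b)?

g1 = a ∨ b
g2 = c ⊕ g1 = c ⊕ (a ∨ b)
At a=0, b=1, c=1: circuit gives 0, formula gives 1.

No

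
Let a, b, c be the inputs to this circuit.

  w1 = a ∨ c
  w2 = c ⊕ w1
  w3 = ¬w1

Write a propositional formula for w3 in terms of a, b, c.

¬(a ∨ c)

w1 = a ∨ c
w3 = ¬w1 = ¬(a ∨ c)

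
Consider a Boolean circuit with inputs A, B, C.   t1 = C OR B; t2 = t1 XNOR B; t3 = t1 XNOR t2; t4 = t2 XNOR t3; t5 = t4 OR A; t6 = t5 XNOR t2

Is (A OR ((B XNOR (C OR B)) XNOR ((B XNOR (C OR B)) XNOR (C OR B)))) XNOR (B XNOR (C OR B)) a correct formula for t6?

t1 = C OR B
t2 = t1 XNOR B = (C OR B) XNOR B
t3 = t1 XNOR t2 = (C OR B) XNOR ((C OR B) XNOR B)
t4 = t2 XNOR t3 = ((C OR B) XNOR B) XNOR ((C OR B) XNOR ((C OR B) XNOR B))
t5 = t4 OR A = (((C OR B) XNOR B) XNOR ((C OR B) XNOR ((C OR B) XNOR B))) OR A
t6 = t5 XNOR t2 = ((((C OR B) XNOR B) XNOR ((C OR B) XNOR ((C OR B) XNOR B))) OR A) XNOR ((C OR B) XNOR B)
At A=0, B=0, C=0: circuit gives 0, formula gives 0.
At A=0, B=1, C=0: circuit gives 1, formula gives 1.
Agrees on all 8 inputs.

Yes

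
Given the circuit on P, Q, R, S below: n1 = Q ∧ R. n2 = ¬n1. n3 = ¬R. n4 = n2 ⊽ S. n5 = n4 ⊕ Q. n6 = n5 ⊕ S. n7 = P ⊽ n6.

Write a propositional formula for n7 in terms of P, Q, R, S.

P ⊽ (((¬(Q ∧ R) ⊽ S) ⊕ Q) ⊕ S)

n1 = Q ∧ R
n2 = ¬n1 = ¬(Q ∧ R)
n4 = n2 ⊽ S = ¬(Q ∧ R) ⊽ S
n5 = n4 ⊕ Q = (¬(Q ∧ R) ⊽ S) ⊕ Q
n6 = n5 ⊕ S = ((¬(Q ∧ R) ⊽ S) ⊕ Q) ⊕ S
n7 = P ⊽ n6 = P ⊽ (((¬(Q ∧ R) ⊽ S) ⊕ Q) ⊕ S)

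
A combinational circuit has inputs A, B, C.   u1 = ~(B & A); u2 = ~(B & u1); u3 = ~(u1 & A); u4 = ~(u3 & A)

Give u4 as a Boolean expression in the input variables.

u1 = ~(B & A)
u3 = ~(u1 & A) = ~((~(B & A)) & A)
u4 = ~(u3 & A) = ~((~((~(B & A)) & A)) & A)

~((~((~(B & A)) & A)) & A)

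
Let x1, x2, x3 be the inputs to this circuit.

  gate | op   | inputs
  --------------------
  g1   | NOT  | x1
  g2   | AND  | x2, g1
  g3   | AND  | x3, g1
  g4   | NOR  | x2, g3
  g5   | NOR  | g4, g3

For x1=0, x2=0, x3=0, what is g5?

g1 = NOT 0 = 1
g3 = 0 AND 1 = 0
g4 = 0 NOR 0 = 1
g5 = 1 NOR 0 = 0

0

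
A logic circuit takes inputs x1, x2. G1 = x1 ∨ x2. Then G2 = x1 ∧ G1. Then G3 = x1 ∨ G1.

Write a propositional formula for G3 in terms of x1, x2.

x1 ∨ (x1 ∨ x2)

G1 = x1 ∨ x2
G3 = x1 ∨ G1 = x1 ∨ (x1 ∨ x2)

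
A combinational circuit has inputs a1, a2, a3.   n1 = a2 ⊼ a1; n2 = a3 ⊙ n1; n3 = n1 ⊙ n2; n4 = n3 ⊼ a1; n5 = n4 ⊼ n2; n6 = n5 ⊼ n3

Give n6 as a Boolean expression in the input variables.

((((a2 ⊼ a1) ⊙ (a3 ⊙ (a2 ⊼ a1))) ⊼ a1) ⊼ (a3 ⊙ (a2 ⊼ a1))) ⊼ ((a2 ⊼ a1) ⊙ (a3 ⊙ (a2 ⊼ a1)))

n1 = a2 ⊼ a1
n2 = a3 ⊙ n1 = a3 ⊙ (a2 ⊼ a1)
n3 = n1 ⊙ n2 = (a2 ⊼ a1) ⊙ (a3 ⊙ (a2 ⊼ a1))
n4 = n3 ⊼ a1 = ((a2 ⊼ a1) ⊙ (a3 ⊙ (a2 ⊼ a1))) ⊼ a1
n5 = n4 ⊼ n2 = (((a2 ⊼ a1) ⊙ (a3 ⊙ (a2 ⊼ a1))) ⊼ a1) ⊼ (a3 ⊙ (a2 ⊼ a1))
n6 = n5 ⊼ n3 = ((((a2 ⊼ a1) ⊙ (a3 ⊙ (a2 ⊼ a1))) ⊼ a1) ⊼ (a3 ⊙ (a2 ⊼ a1))) ⊼ ((a2 ⊼ a1) ⊙ (a3 ⊙ (a2 ⊼ a1)))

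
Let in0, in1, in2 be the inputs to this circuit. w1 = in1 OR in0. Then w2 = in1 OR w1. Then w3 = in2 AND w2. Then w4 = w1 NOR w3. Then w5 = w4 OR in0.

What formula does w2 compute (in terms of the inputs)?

w1 = in1 OR in0
w2 = in1 OR w1 = in1 OR (in1 OR in0)

in1 OR (in1 OR in0)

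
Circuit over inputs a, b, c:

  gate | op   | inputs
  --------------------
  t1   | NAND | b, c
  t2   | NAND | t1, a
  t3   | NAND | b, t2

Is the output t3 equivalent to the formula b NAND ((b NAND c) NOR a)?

t1 = b NAND c
t2 = t1 NAND a = (b NAND c) NAND a
t3 = b NAND t2 = b NAND ((b NAND c) NAND a)
At a=0, b=1, c=0: circuit gives 0, formula gives 1.

No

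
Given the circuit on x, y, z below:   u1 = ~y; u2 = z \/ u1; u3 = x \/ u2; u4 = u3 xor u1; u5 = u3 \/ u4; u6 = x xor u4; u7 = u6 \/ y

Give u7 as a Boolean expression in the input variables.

u1 = ~y
u2 = z \/ u1 = z \/ ~y
u3 = x \/ u2 = x \/ (z \/ ~y)
u4 = u3 xor u1 = (x \/ (z \/ ~y)) xor ~y
u6 = x xor u4 = x xor ((x \/ (z \/ ~y)) xor ~y)
u7 = u6 \/ y = (x xor ((x \/ (z \/ ~y)) xor ~y)) \/ y

(x xor ((x \/ (z \/ ~y)) xor ~y)) \/ y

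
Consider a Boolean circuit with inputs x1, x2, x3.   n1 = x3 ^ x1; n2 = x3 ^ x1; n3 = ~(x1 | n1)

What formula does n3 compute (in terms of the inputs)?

n1 = x3 ^ x1
n3 = ~(x1 | n1) = ~(x1 | (x3 ^ x1))

~(x1 | (x3 ^ x1))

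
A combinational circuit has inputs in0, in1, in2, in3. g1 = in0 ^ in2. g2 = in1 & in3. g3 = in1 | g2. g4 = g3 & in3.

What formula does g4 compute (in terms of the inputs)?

(in1 | (in1 & in3)) & in3

g2 = in1 & in3
g3 = in1 | g2 = in1 | (in1 & in3)
g4 = g3 & in3 = (in1 | (in1 & in3)) & in3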